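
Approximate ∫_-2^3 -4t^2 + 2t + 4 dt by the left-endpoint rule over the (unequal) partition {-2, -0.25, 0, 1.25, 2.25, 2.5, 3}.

-32.875

Subinterval widths: 1.75, 0.25, 1.25, 1, 0.25, 0.5.
Left endpoints: -2, -0.25, 0, 1.25, 2.25, 2.5.
f(-2) = -16, f(-0.25) = 3.25, f(0) = 4, f(1.25) = 0.25, f(2.25) = -11.75, f(2.5) = -16.
Sum = Σ Δt_i · f(t_i).
Sum = -32.875.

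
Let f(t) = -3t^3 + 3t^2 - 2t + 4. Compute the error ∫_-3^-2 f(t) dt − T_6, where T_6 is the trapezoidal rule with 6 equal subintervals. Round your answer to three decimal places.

-0.118

Exact integral: ∫_-3^-2 f(t) dt = 76.75.
T_6 ≈ 76.86806.
Error ≈ 76.75 − 76.86806 ≈ -0.118.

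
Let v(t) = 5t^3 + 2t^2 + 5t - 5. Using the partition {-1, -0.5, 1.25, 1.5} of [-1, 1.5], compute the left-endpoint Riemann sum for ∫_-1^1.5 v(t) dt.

-16.30859375

Subinterval widths: 0.5, 1.75, 0.25.
Left endpoints: -1, -0.5, 1.25.
v(-1) = -13, v(-0.5) = -7.625, v(1.25) = 14.140625.
Sum = Σ Δt_i · v(t_i).
Sum = -16.30859375.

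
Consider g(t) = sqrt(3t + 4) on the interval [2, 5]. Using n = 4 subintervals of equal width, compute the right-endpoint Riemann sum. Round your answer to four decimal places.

Δt = (5 − 2)/4 = 0.75.
Right endpoints: 2.75, 3.5, 4.25, 5.
g(2.75) ≈ 3.5000, g(3.5) ≈ 3.8079, g(4.25) ≈ 4.0927, g(5) ≈ 4.3589.
Sum = Δt · [g(2.75) + g(3.5) + g(4.25) + g(5)].
Sum ≈ 11.8196.

11.8196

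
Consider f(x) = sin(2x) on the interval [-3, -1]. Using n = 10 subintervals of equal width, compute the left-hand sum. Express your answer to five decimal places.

0.79783

Δx = (-1 − (-3))/10 = 0.2.
Left endpoints: -3, -2.8, -2.6, -2.4, -2.2, -2, -1.8, -1.6, -1.4, -1.2.
f(-3) ≈ 0.27942, f(-2.8) ≈ 0.63127, f(-2.6) ≈ 0.88345, f(-2.4) ≈ 0.99616, f(-2.2) ≈ 0.95160, f(-2) ≈ 0.75680, f(-1.8) ≈ 0.44252, f(-1.6) ≈ 0.05837, f(-1.4) ≈ -0.33499, f(-1.2) ≈ -0.67546.
Sum = Δx · [f(-3) + f(-2.8) + f(-2.6) + ...].
Sum ≈ 0.79783.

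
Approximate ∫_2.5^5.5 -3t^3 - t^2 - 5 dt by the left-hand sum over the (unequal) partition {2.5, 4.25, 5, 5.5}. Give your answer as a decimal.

-494.23828125

Subinterval widths: 1.75, 0.75, 0.5.
Left endpoints: 2.5, 4.25, 5.
f(2.5) = -58.125, f(4.25) = -253.359375, f(5) = -405.
Sum = Σ Δt_i · f(t_i).
Sum = -494.23828125.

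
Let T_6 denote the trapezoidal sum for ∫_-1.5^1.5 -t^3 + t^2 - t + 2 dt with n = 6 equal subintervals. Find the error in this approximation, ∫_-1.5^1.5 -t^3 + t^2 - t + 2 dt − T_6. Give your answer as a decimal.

Exact integral: ∫_-1.5^1.5 f(t) dt = 8.25.
T_6 = 8.375.
Error = 8.25 − 8.375 = -0.125.

-0.125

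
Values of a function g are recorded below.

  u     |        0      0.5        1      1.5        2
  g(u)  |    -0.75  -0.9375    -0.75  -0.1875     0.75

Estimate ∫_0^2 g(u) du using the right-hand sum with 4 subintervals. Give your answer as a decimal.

Δu = 0.5.
Sum = 0.5·[(-0.9375) + (-0.75) + (-0.1875) + 0.75] = -0.5625.

-0.5625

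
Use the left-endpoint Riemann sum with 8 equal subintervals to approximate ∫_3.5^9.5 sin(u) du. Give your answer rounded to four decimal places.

-0.0455

Δu = (9.5 − 3.5)/8 = 0.75.
Left endpoints: 3.5, 4.25, 5, 5.75, 6.5, 7.25, 8, 8.75.
f(3.5) ≈ -0.3508, f(4.25) ≈ -0.8950, f(5) ≈ -0.9589, f(5.75) ≈ -0.5083, f(6.5) ≈ 0.2151, f(7.25) ≈ 0.8231, f(8) ≈ 0.9894, f(8.75) ≈ 0.6247.
Sum = Δu · [f(3.5) + f(4.25) + f(5) + ...].
Sum ≈ -0.0455.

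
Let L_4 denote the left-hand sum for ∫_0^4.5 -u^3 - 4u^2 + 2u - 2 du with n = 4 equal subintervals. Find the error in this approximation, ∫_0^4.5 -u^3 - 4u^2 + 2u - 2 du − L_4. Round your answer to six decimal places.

-81.553711

Exact integral: ∫_0^4.5 f(u) du = -212.765625.
L_4 ≈ -131.21191406.
Error ≈ -212.765625 − (-131.21191406) ≈ -81.553711.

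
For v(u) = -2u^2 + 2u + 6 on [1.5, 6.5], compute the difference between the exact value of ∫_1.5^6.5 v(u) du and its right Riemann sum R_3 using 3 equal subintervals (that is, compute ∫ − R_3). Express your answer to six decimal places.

Exact integral: ∫_1.5^6.5 v(u) du ≈ -110.83333333.
R_3 ≈ -173.79629630.
Error ≈ -110.83333333 − (-173.79629630) ≈ 62.962963.

62.962963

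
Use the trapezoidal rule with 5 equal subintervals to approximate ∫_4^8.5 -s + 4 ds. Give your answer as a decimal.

-10.125

Δs = (8.5 − 4)/5 = 0.9.
f(4) = 0, f(4.9) = -0.9, f(5.8) = -1.8, f(6.7) = -2.7, f(7.6) = -3.6, f(8.5) = -4.5.
T_5 = (Δs/2)·[f(s_0) + 2f(s_1) + ... + 2f(s_{4}) + f(s_5)].
Sum = -10.125.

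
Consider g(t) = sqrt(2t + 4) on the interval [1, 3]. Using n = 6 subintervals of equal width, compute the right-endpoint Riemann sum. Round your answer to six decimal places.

Δt = (3 − 1)/6 = 1/3.
Right endpoints: 4/3, 5/3, 2, 7/3, 8/3, 3.
g(4/3) ≈ 2.581989, g(5/3) ≈ 2.708013, g(2) ≈ 2.828427, g(7/3) ≈ 2.943920, g(8/3) ≈ 3.055050, g(3) ≈ 3.162278.
Sum = Δt · [g(4/3) + g(5/3) + g(2) + ...].
Sum ≈ 5.759892.

5.759892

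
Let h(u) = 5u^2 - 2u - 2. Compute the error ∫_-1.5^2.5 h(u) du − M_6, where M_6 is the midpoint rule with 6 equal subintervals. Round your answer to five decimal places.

0.74074

Exact integral: ∫_-1.5^2.5 h(u) du ≈ 19.6666667.
M_6 ≈ 18.9259259.
Error ≈ 19.6666667 − 18.9259259 ≈ 0.74074.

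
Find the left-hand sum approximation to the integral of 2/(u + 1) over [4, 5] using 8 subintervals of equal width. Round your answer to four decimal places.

0.3688

Δu = (5 − 4)/8 = 0.125.
Left endpoints: 4, 4.125, 4.25, 4.375, 4.5, 4.625, 4.75, 4.875.
f(4) = 0.4, f(4.125) = 16/41, f(4.25) = 8/21, f(4.375) = 16/43, f(4.5) = 4/11, f(4.625) = 16/45, f(4.75) = 8/23, f(4.875) = 16/47.
Sum = Δu · [f(4) + f(4.125) + f(4.25) + ...].
Sum ≈ 0.3688.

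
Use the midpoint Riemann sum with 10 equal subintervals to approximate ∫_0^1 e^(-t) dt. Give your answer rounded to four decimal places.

0.6319

Δt = (1 − 0)/10 = 0.1.
Midpoints: 0.05, 0.15, 0.25, 0.35, 0.45, 0.55, 0.65, 0.75, 0.85, 0.95.
f(0.05) ≈ 0.9512, f(0.15) ≈ 0.8607, f(0.25) ≈ 0.7788, f(0.35) ≈ 0.7047, f(0.45) ≈ 0.6376, f(0.55) ≈ 0.5769, f(0.65) ≈ 0.5220, f(0.75) ≈ 0.4724, f(0.85) ≈ 0.4274, f(0.95) ≈ 0.3867.
Sum = Δt · [f(0.05) + f(0.15) + f(0.25) + ...].
Sum ≈ 0.6319.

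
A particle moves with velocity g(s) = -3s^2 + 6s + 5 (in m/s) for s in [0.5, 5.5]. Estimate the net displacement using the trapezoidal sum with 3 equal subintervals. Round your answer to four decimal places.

Δs = (5.5 − 0.5)/3 = 5/3.
g(0.5) = 7.25, g(13/6) = 47/12, g(23/6) = -193/12, g(5.5) = -52.75.
T_3 = (Δs/2)·[g(s_0) + 2g(s_1) + 2g(s_2) + g(s_3)].
Sum ≈ -58.1944.

-58.1944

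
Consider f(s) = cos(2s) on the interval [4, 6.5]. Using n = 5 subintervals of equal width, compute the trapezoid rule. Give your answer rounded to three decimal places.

-0.260

Δs = (6.5 − 4)/5 = 0.5.
f(4) ≈ -0.146, f(4.5) ≈ -0.911, f(5) ≈ -0.839, f(5.5) ≈ 0.004, f(6) ≈ 0.844, f(6.5) ≈ 0.907.
T_5 = (Δs/2)·[f(s_0) + 2f(s_1) + ... + 2f(s_{4}) + f(s_5)].
Sum ≈ -0.260.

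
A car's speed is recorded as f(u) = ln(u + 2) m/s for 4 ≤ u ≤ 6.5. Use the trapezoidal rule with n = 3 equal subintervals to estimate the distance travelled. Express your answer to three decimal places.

4.937

Δu = (6.5 − 4)/3 = 5/6.
f(4) ≈ 1.792, f(29/6) ≈ 1.922, f(17/3) ≈ 2.037, f(6.5) ≈ 2.140.
T_3 = (Δu/2)·[f(u_0) + 2f(u_1) + 2f(u_2) + f(u_3)].
Sum ≈ 4.937.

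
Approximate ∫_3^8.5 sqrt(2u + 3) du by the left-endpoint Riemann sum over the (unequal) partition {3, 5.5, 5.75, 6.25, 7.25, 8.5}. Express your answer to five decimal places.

Subinterval widths: 2.5, 0.25, 0.5, 1, 1.25.
Left endpoints: 3, 5.5, 5.75, 6.25, 7.25.
f(3) ≈ 3.00000, f(5.5) ≈ 3.74166, f(5.75) ≈ 3.80789, f(6.25) ≈ 3.93700, f(7.25) ≈ 4.18330.
Sum = Σ Δu_i · f(u_i).
Sum ≈ 19.50549.

19.50549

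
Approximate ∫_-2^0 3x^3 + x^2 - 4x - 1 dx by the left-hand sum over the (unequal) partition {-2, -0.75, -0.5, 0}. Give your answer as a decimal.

Subinterval widths: 1.25, 0.25, 0.5.
Left endpoints: -2, -0.75, -0.5.
f(-2) = -13, f(-0.75) = 1.296875, f(-0.5) = 0.875.
Sum = Σ Δx_i · f(x_i).
Sum = -15.48828125.

-15.48828125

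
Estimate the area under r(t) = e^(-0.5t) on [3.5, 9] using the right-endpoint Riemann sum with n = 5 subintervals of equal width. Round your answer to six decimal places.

Δt = (9 − 3.5)/5 = 1.1.
Right endpoints: 4.6, 5.7, 6.8, 7.9, 9.
r(4.6) ≈ 0.100259, r(5.7) ≈ 0.057844, r(6.8) ≈ 0.033373, r(7.9) ≈ 0.019255, r(9) ≈ 0.011109.
Sum = Δt · [r(4.6) + r(5.7) + r(6.8) + r(7.9) + r(9)].
Sum ≈ 0.244024.

0.244024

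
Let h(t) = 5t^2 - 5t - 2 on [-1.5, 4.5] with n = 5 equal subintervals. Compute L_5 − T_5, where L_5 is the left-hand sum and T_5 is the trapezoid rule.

L_5 = 71.7.
T_5 = 107.7.
L_5 − T_5 = -36.

-36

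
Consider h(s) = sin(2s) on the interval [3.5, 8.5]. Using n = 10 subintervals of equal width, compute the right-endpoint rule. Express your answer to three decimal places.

Δs = (8.5 − 3.5)/10 = 0.5.
Right endpoints: 4, 4.5, 5, 5.5, 6, 6.5, 7, 7.5, 8, 8.5.
h(4) ≈ 0.989, h(4.5) ≈ 0.412, h(5) ≈ -0.544, h(5.5) ≈ -1.000, h(6) ≈ -0.537, h(6.5) ≈ 0.420, h(7) ≈ 0.991, h(7.5) ≈ 0.650, h(8) ≈ -0.288, h(8.5) ≈ -0.961.
Sum = Δs · [h(4) + h(4.5) + h(5) + ...].
Sum ≈ 0.066.

0.066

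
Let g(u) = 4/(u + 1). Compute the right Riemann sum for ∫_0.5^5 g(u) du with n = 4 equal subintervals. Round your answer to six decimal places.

4.587363

Δu = (5 − 0.5)/4 = 1.125.
Right endpoints: 1.625, 2.75, 3.875, 5.
g(1.625) = 32/21, g(2.75) = 16/15, g(3.875) = 32/39, g(5) = 2/3.
Sum = Δu · [g(1.625) + g(2.75) + g(3.875) + g(5)].
Sum ≈ 4.587363.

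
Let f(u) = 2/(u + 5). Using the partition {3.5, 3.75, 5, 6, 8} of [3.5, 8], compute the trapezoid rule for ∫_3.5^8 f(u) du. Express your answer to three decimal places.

Subinterval widths: 0.25, 1.25, 1, 2.
f(3.5) = 4/17, f(3.75) = 8/35, f(5) = 0.2, f(6) = 2/11, f(8) = 2/13.
On each subinterval the trapezoid contributes (Δu_i/2)·[f(u_{i-1}) + f(u_i)].
Sum ≈ 0.852.

0.852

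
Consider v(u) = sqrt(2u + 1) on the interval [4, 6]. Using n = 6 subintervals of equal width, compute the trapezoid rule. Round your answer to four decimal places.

Δu = (6 − 4)/6 = 1/3.
v(4) ≈ 3.0000, v(13/3) ≈ 3.1091, v(14/3) ≈ 3.2146, v(5) ≈ 3.3166, v(16/3) ≈ 3.4157, v(17/3) ≈ 3.5119, v(6) ≈ 3.6056.
T_6 = (Δu/2)·[v(u_0) + 2v(u_1) + ... + 2v(u_{5}) + v(u_6)].
Sum ≈ 6.6235.

6.6235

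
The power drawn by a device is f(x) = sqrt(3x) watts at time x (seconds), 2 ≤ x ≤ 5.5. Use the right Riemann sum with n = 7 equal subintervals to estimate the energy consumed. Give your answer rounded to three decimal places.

12.026

Δx = (5.5 − 2)/7 = 0.5.
Right endpoints: 2.5, 3, 3.5, 4, 4.5, 5, 5.5.
f(2.5) ≈ 2.739, f(3) ≈ 3.000, f(3.5) ≈ 3.240, f(4) ≈ 3.464, f(4.5) ≈ 3.674, f(5) ≈ 3.873, f(5.5) ≈ 4.062.
Sum = Δx · [f(2.5) + f(3) + f(3.5) + ...].
Sum ≈ 12.026.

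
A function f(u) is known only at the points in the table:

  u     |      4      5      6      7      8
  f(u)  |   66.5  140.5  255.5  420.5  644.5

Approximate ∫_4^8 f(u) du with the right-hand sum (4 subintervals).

Δu = 1.
Sum = 1·[140.5 + 255.5 + 420.5 + 644.5] = 1461.

1461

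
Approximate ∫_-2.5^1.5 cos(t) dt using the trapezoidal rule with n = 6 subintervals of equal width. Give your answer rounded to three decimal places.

1.536

Δt = (1.5 − (-2.5))/6 = 2/3.
f(-2.5) ≈ -0.801, f(-11/6) ≈ -0.260, f(-7/6) ≈ 0.393, f(-0.5) ≈ 0.878, f(1/6) ≈ 0.986, f(5/6) ≈ 0.672, f(1.5) ≈ 0.071.
T_6 = (Δt/2)·[f(t_0) + 2f(t_1) + ... + 2f(t_{5}) + f(t_6)].
Sum ≈ 1.536.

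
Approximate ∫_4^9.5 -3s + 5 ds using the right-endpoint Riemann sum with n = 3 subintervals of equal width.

Δs = (9.5 − 4)/3 = 11/6.
Right endpoints: 35/6, 23/3, 9.5.
f(35/6) = -12.5, f(23/3) = -18, f(9.5) = -23.5.
Sum = Δs · [f(35/6) + f(23/3) + f(9.5)].
Sum = -99.

-99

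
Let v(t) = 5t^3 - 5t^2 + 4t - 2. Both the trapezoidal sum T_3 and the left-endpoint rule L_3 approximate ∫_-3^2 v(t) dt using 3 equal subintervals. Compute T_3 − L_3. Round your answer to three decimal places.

T_3 ≈ -188.51852.
L_3 ≈ -371.85185.
T_3 − L_3 ≈ 183.333.

183.333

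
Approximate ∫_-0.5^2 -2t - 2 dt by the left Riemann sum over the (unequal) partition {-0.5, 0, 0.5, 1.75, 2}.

Subinterval widths: 0.5, 0.5, 1.25, 0.25.
Left endpoints: -0.5, 0, 0.5, 1.75.
f(-0.5) = -1, f(0) = -2, f(0.5) = -3, f(1.75) = -5.5.
Sum = Σ Δt_i · f(t_i).
Sum = -6.625.

-6.625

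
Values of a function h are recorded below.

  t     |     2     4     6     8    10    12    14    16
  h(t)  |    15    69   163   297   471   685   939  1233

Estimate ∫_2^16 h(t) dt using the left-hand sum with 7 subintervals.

5278

Δt = 2.
Sum = 2·[15 + 69 + 163 + 297 + 471 + 685 + 939] = 5278.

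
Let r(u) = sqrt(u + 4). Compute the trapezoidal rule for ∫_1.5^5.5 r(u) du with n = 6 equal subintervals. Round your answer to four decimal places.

10.9197

Δu = (5.5 − 1.5)/6 = 2/3.
r(1.5) ≈ 2.3452, r(13/6) ≈ 2.4833, r(17/6) ≈ 2.6141, r(3.5) ≈ 2.7386, r(25/6) ≈ 2.8577, r(29/6) ≈ 2.9721, r(5.5) ≈ 3.0822.
T_6 = (Δu/2)·[r(u_0) + 2r(u_1) + ... + 2r(u_{5}) + r(u_6)].
Sum ≈ 10.9197.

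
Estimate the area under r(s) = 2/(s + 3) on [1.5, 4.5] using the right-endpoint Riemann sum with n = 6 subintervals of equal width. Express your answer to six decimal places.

Δs = (4.5 − 1.5)/6 = 0.5.
Right endpoints: 2, 2.5, 3, 3.5, 4, 4.5.
r(2) = 0.4, r(2.5) = 4/11, r(3) = 1/3, r(3.5) = 4/13, r(4) = 2/7, r(4.5) = 4/15.
Sum = Δs · [r(2) + r(2.5) + r(3) + ...].
Sum ≈ 0.978521.

0.978521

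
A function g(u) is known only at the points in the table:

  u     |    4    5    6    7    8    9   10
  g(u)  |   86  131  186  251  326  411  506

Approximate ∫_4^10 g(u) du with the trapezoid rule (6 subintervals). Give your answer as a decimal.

Δu = 1.
T_6 = (1/2)·[86 + 2·131 + 2·186 + 2·251 + 2·326 + 2·411 + 506] = 1601.

1601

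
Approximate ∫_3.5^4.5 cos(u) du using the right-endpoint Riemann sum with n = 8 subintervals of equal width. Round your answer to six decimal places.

-0.580577

Δu = (4.5 − 3.5)/8 = 0.125.
Right endpoints: 3.625, 3.75, 3.875, 4, 4.125, 4.25, 4.375, 4.5.
f(3.625) ≈ -0.885416, f(3.75) ≈ -0.820559, f(3.875) ≈ -0.742898, f(4) ≈ -0.653644, f(4.125) ≈ -0.554190, f(4.25) ≈ -0.446087, f(4.375) ≈ -0.331024, f(4.5) ≈ -0.210796.
Sum = Δu · [f(3.625) + f(3.75) + f(3.875) + ...].
Sum ≈ -0.580577.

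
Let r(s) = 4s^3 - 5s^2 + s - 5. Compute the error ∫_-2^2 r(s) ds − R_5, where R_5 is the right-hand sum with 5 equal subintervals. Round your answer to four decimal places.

Exact integral: ∫_-2^2 r(s) ds ≈ -46.666667.
R_5 = -21.6.
Error ≈ -46.666667 − (-21.6) ≈ -25.0667.

-25.0667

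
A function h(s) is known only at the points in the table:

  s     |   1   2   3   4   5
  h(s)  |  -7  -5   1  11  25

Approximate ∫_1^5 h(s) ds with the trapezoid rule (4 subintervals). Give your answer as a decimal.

16

Δs = 1.
T_4 = (1/2)·[(-7) + 2·(-5) + 2·1 + 2·11 + 25] = 16.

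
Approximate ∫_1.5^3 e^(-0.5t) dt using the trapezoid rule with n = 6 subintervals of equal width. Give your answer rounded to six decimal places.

Δt = (3 − 1.5)/6 = 0.25.
f(1.5) ≈ 0.472367, f(1.75) ≈ 0.416862, f(2) ≈ 0.367879, f(2.25) ≈ 0.324652, f(2.5) ≈ 0.286505, f(2.75) ≈ 0.252840, f(3) ≈ 0.223130.
T_6 = (Δt/2)·[f(t_0) + 2f(t_1) + ... + 2f(t_{5}) + f(t_6)].
Sum ≈ 0.499122.

0.499122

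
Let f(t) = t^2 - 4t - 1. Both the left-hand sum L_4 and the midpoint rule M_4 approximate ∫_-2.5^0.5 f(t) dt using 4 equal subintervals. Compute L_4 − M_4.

7.171875

L_4 = 21.28125.
M_4 = 14.109375.
L_4 − M_4 = 7.171875.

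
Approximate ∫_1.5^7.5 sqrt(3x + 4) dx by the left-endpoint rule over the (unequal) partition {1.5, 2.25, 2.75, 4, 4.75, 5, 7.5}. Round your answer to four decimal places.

23.1662

Subinterval widths: 0.75, 0.5, 1.25, 0.75, 0.25, 2.5.
Left endpoints: 1.5, 2.25, 2.75, 4, 4.75, 5.
f(1.5) ≈ 2.9155, f(2.25) ≈ 3.2787, f(2.75) ≈ 3.5000, f(4) ≈ 4.0000, f(4.75) ≈ 4.2720, f(5) ≈ 4.3589.
Sum = Σ Δx_i · f(x_i).
Sum ≈ 23.1662.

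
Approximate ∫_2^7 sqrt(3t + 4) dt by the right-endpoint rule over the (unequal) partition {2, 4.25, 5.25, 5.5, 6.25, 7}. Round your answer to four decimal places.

Subinterval widths: 2.25, 1, 0.25, 0.75, 0.75.
Right endpoints: 4.25, 5.25, 5.5, 6.25, 7.
f(4.25) ≈ 4.0927, f(5.25) ≈ 4.4441, f(5.5) ≈ 4.5277, f(6.25) ≈ 4.7697, f(7) ≈ 5.0000.
Sum = Σ Δt_i · f(t_i).
Sum ≈ 22.1118.

22.1118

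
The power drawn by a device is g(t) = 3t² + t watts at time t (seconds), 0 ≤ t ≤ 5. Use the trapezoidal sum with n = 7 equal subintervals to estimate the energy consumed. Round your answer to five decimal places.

Δt = (5 − 0)/7 = 5/7.
g(0) = 0, g(5/7) = 110/49, g(10/7) = 370/49, g(15/7) = 780/49, g(20/7) = 1340/49, g(25/7) = 2050/49, g(30/7) = 2910/49, g(5) = 80.
T_7 = (Δt/2)·[g(t_0) + 2g(t_1) + ... + 2g(t_{6}) + g(t_7)].
Sum ≈ 138.77551.

138.77551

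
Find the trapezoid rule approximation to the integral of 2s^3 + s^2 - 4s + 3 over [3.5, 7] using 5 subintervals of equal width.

Δs = (7 − 3.5)/5 = 0.7.
f(3.5) = 87, f(4.2) = 152.016, f(4.9) = 242.708, f(5.6) = 363.192, f(6.3) = 517.584, f(7) = 710.
T_5 = (Δs/2)·[f(s_0) + 2f(s_1) + ... + 2f(s_{4}) + f(s_5)].
Sum = 1171.8.

1171.8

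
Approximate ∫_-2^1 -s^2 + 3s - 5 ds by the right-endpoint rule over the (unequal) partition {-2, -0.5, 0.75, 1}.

Subinterval widths: 1.5, 1.25, 0.25.
Right endpoints: -0.5, 0.75, 1.
f(-0.5) = -6.75, f(0.75) = -3.3125, f(1) = -3.
Sum = Σ Δs_i · f(s_i).
Sum = -15.015625.

-15.015625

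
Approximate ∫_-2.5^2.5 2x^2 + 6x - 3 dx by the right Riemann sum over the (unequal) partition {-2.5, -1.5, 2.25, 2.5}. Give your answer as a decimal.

75.96875

Subinterval widths: 1, 3.75, 0.25.
Right endpoints: -1.5, 2.25, 2.5.
f(-1.5) = -7.5, f(2.25) = 20.625, f(2.5) = 24.5.
Sum = Σ Δx_i · f(x_i).
Sum = 75.96875.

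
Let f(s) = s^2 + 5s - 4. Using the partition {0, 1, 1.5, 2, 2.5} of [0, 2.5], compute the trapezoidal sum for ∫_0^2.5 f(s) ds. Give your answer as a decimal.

Subinterval widths: 1, 0.5, 0.5, 0.5.
f(0) = -4, f(1) = 2, f(1.5) = 5.75, f(2) = 10, f(2.5) = 14.75.
On each subinterval the trapezoid contributes (Δs_i/2)·[f(s_{i-1}) + f(s_i)].
Sum = 11.0625.

11.0625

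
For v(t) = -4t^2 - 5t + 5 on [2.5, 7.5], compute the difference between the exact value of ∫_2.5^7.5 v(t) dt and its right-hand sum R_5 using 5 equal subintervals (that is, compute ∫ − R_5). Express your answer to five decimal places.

115.83333

Exact integral: ∫_2.5^7.5 v(t) dt ≈ -641.6666667.
R_5 = -757.5.
Error ≈ -641.6666667 − (-757.5) ≈ 115.83333.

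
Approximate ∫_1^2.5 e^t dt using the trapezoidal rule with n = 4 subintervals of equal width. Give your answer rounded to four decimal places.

9.5749

Δt = (2.5 − 1)/4 = 0.375.
f(1) ≈ 2.7183, f(1.375) ≈ 3.9551, f(1.75) ≈ 5.7546, f(2.125) ≈ 8.3729, f(2.5) ≈ 12.1825.
T_4 = (Δt/2)·[f(t_0) + 2f(t_1) + 2f(t_2) + 2f(t_3) + f(t_4)].
Sum ≈ 9.5749.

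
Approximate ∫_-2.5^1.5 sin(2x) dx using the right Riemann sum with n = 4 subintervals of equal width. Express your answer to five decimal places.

Δx = (1.5 − (-2.5))/4 = 1.
Right endpoints: -1.5, -0.5, 0.5, 1.5.
f(-1.5) ≈ -0.14112, f(-0.5) ≈ -0.84147, f(0.5) ≈ 0.84147, f(1.5) ≈ 0.14112.
Sum = Δx · [f(-1.5) + f(-0.5) + f(0.5) + f(1.5)].
Sum ≈ 0.00000.

0.00000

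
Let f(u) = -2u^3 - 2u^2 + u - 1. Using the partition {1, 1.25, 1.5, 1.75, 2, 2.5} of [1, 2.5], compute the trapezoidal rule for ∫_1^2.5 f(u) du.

-28.09375

Subinterval widths: 0.25, 0.25, 0.25, 0.25, 0.5.
f(1) = -4, f(1.25) = -6.78125, f(1.5) = -10.75, f(1.75) = -16.09375, f(2) = -23, f(2.5) = -42.25.
On each subinterval the trapezoid contributes (Δu_i/2)·[f(u_{i-1}) + f(u_i)].
Sum = -28.09375.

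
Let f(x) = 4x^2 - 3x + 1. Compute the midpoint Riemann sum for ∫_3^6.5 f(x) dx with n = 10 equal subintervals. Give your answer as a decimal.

Δx = (6.5 − 3)/10 = 0.35.
Midpoints: 3.175, 3.525, 3.875, 4.225, 4.575, 4.925, 5.275, 5.625, 5.975, 6.325.
f(3.175) = 31.7975, f(3.525) = 40.1275, f(3.875) = 49.4375, f(4.225) = 59.7275, f(4.575) = 70.9975, f(4.925) = 83.2475, f(5.275) = 96.4775, f(5.625) = 110.6875, f(5.975) = 125.8775, f(6.325) = 142.0475.
Sum = Δx · [f(3.175) + f(3.525) + f(3.875) + ...].
Sum = 283.64875.

283.64875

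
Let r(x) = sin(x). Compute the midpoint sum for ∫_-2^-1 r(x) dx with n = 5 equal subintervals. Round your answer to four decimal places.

Δx = (-1 − (-2))/5 = 0.2.
Midpoints: -1.9, -1.7, -1.5, -1.3, -1.1.
r(-1.9) ≈ -0.9463, r(-1.7) ≈ -0.9917, r(-1.5) ≈ -0.9975, r(-1.3) ≈ -0.9636, r(-1.1) ≈ -0.8912.
Sum = Δx · [r(-1.9) + r(-1.7) + r(-1.5) + r(-1.3) + r(-1.1)].
Sum ≈ -0.9580.

-0.9580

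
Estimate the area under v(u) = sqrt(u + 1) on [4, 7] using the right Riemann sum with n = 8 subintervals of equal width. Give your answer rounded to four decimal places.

7.7419

Δu = (7 − 4)/8 = 0.375.
Right endpoints: 4.375, 4.75, 5.125, 5.5, 5.875, 6.25, 6.625, 7.
v(4.375) ≈ 2.3184, v(4.75) ≈ 2.3979, v(5.125) ≈ 2.4749, v(5.5) ≈ 2.5495, v(5.875) ≈ 2.6220, v(6.25) ≈ 2.6926, v(6.625) ≈ 2.7613, v(7) ≈ 2.8284.
Sum = Δu · [v(4.375) + v(4.75) + v(5.125) + ...].
Sum ≈ 7.7419.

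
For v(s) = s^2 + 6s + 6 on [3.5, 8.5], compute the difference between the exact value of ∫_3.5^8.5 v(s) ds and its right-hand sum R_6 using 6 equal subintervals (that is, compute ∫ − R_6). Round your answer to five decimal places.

Exact integral: ∫_3.5^8.5 v(s) ds ≈ 400.4166667.
R_6 ≈ 438.4953704.
Error ≈ 400.4166667 − 438.4953704 ≈ -38.07870.

-38.07870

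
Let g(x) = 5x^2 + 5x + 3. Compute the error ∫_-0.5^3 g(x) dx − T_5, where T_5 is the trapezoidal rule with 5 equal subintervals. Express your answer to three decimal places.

-1.429

Exact integral: ∫_-0.5^3 g(x) dx ≈ 77.58333.
T_5 = 79.0125.
Error ≈ 77.58333 − 79.0125 ≈ -1.429.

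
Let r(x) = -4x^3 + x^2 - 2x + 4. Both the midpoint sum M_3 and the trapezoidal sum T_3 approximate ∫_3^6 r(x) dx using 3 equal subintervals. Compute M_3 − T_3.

39.75

M_3 = -1153.75.
T_3 = -1193.5.
M_3 − T_3 = 39.75.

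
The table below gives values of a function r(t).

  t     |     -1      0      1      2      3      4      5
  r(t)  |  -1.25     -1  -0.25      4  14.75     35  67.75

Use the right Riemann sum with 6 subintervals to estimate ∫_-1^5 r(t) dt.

Δt = 1.
Sum = 1·[(-1) + (-0.25) + 4 + 14.75 + 35 + 67.75] = 120.25.

120.25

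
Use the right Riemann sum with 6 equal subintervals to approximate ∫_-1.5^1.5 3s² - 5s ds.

Δs = (1.5 − (-1.5))/6 = 0.5.
Right endpoints: -1, -0.5, 0, 0.5, 1, 1.5.
f(-1) = 8, f(-0.5) = 3.25, f(0) = 0, f(0.5) = -1.75, f(1) = -2, f(1.5) = -0.75.
Sum = Δs · [f(-1) + f(-0.5) + f(0) + ...].
Sum = 3.375.

3.375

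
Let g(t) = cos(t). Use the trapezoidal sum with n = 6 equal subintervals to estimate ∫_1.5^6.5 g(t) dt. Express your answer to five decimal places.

Δt = (6.5 − 1.5)/6 = 5/6.
g(1.5) ≈ 0.07074, g(7/3) ≈ -0.69076, g(19/6) ≈ -0.99969, g(4) ≈ -0.65364, g(29/6) ≈ 0.12065, g(17/3) ≈ 0.81590, g(6.5) ≈ 0.97659.
T_6 = (Δt/2)·[g(t_0) + 2g(t_1) + ... + 2g(t_{5}) + g(t_6)].
Sum ≈ -0.73657.

-0.73657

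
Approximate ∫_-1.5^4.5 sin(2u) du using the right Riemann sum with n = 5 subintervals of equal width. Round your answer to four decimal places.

0.3135

Δu = (4.5 − (-1.5))/5 = 1.2.
Right endpoints: -0.3, 0.9, 2.1, 3.3, 4.5.
f(-0.3) ≈ -0.5646, f(0.9) ≈ 0.9738, f(2.1) ≈ -0.8716, f(3.3) ≈ 0.3115, f(4.5) ≈ 0.4121.
Sum = Δu · [f(-0.3) + f(0.9) + f(2.1) + f(3.3) + f(4.5)].
Sum ≈ 0.3135.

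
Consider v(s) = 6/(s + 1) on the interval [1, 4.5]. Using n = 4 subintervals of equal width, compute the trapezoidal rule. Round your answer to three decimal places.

Δs = (4.5 − 1)/4 = 0.875.
v(1) = 3, v(1.875) = 48/23, v(2.75) = 1.6, v(3.625) = 48/37, v(4.5) = 12/11.
T_4 = (Δs/2)·[v(s_0) + 2v(s_1) + 2v(s_2) + 2v(s_3) + v(s_4)].
Sum ≈ 6.151.

6.151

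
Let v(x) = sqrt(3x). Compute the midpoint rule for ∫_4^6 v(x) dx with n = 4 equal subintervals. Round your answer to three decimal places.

7.734

Δx = (6 − 4)/4 = 0.5.
Midpoints: 4.25, 4.75, 5.25, 5.75.
v(4.25) ≈ 3.571, v(4.75) ≈ 3.775, v(5.25) ≈ 3.969, v(5.75) ≈ 4.153.
Sum = Δx · [v(4.25) + v(4.75) + v(5.25) + v(5.75)].
Sum ≈ 7.734.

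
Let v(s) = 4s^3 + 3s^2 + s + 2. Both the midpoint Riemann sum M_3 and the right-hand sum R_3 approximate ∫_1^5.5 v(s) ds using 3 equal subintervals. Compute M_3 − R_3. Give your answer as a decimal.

-671.625

M_3 = 1067.625.
R_3 = 1739.25.
M_3 − R_3 = -671.625.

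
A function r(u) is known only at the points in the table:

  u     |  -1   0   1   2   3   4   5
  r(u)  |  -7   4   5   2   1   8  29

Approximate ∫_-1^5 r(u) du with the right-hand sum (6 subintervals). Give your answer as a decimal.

Δu = 1.
Sum = 1·[4 + 5 + 2 + 1 + 8 + 29] = 49.

49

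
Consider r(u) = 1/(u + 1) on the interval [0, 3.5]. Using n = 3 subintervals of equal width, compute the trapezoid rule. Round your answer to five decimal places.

Δu = (3.5 − 0)/3 = 7/6.
r(0) = 1, r(7/6) = 6/13, r(7/3) = 0.3, r(3.5) = 2/9.
T_3 = (Δu/2)·[r(u_0) + 2r(u_1) + 2r(u_2) + r(u_3)].
Sum ≈ 1.60142.

1.60142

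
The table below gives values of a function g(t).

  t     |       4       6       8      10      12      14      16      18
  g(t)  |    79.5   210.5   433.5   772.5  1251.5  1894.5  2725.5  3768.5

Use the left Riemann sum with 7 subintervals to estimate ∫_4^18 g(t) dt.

Δt = 2.
Sum = 2·[79.5 + 210.5 + 433.5 + 772.5 + 1251.5 + 1894.5 + 2725.5] = 14735.

14735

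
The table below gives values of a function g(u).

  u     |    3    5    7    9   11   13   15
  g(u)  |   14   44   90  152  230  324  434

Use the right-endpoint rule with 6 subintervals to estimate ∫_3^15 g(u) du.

2548

Δu = 2.
Sum = 2·[44 + 90 + 152 + 230 + 324 + 434] = 2548.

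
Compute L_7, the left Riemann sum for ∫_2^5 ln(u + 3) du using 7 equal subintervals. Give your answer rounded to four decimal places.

5.4865

Δu = (5 − 2)/7 = 3/7.
Left endpoints: 2, 17/7, 20/7, 23/7, 26/7, 29/7, 32/7.
f(2) ≈ 1.6094, f(17/7) ≈ 1.6917, f(20/7) ≈ 1.7677, f(23/7) ≈ 1.8383, f(26/7) ≈ 1.9042, f(29/7) ≈ 1.9661, f(32/7) ≈ 2.0244.
Sum = Δu · [f(2) + f(17/7) + f(20/7) + ...].
Sum ≈ 5.4865.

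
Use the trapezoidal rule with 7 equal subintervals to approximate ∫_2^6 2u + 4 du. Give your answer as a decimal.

48

Δu = (6 − 2)/7 = 4/7.
f(2) = 8, f(18/7) = 64/7, f(22/7) = 72/7, f(26/7) = 80/7, f(30/7) = 88/7, f(34/7) = 96/7, f(38/7) = 104/7, f(6) = 16.
T_7 = (Δu/2)·[f(u_0) + 2f(u_1) + ... + 2f(u_{6}) + f(u_7)].
Sum = 48.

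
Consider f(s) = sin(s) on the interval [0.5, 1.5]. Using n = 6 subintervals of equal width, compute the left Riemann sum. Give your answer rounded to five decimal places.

0.76180

Δs = (1.5 − 0.5)/6 = 1/6.
Left endpoints: 0.5, 2/3, 5/6, 1, 7/6, 4/3.
f(0.5) ≈ 0.47943, f(2/3) ≈ 0.61837, f(5/6) ≈ 0.74018, f(1) ≈ 0.84147, f(7/6) ≈ 0.91944, f(4/3) ≈ 0.97194.
Sum = Δs · [f(0.5) + f(2/3) + f(5/6) + ...].
Sum ≈ 0.76180.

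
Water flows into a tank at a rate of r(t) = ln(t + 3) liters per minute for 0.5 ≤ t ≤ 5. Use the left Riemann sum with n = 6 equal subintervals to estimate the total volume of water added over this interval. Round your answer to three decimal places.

7.433

Δt = (5 − 0.5)/6 = 0.75.
Left endpoints: 0.5, 1.25, 2, 2.75, 3.5, 4.25.
r(0.5) ≈ 1.253, r(1.25) ≈ 1.447, r(2) ≈ 1.609, r(2.75) ≈ 1.749, r(3.5) ≈ 1.872, r(4.25) ≈ 1.981.
Sum = Δt · [r(0.5) + r(1.25) + r(2) + ...].
Sum ≈ 7.433.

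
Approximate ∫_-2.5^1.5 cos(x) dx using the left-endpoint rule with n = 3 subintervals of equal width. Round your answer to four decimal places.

0.7710

Δx = (1.5 − (-2.5))/3 = 4/3.
Left endpoints: -2.5, -7/6, 1/6.
f(-2.5) ≈ -0.8011, f(-7/6) ≈ 0.3932, f(1/6) ≈ 0.9861.
Sum = Δx · [f(-2.5) + f(-7/6) + f(1/6)].
Sum ≈ 0.7710.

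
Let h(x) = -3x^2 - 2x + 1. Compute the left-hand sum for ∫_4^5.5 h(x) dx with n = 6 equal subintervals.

Δx = (5.5 − 4)/6 = 0.25.
Left endpoints: 4, 4.25, 4.5, 4.75, 5, 5.25.
h(4) = -55, h(4.25) = -61.6875, h(4.5) = -68.75, h(4.75) = -76.1875, h(5) = -84, h(5.25) = -92.1875.
Sum = Δx · [h(4) + h(4.25) + h(4.5) + ...].
Sum = -109.453125.

-109.453125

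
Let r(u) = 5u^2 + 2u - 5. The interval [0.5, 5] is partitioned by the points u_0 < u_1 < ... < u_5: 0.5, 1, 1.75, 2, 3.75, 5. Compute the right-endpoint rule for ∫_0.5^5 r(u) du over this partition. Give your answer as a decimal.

306.03125

Subinterval widths: 0.5, 0.75, 0.25, 1.75, 1.25.
Right endpoints: 1, 1.75, 2, 3.75, 5.
r(1) = 2, r(1.75) = 13.8125, r(2) = 19, r(3.75) = 72.8125, r(5) = 130.
Sum = Σ Δu_i · r(u_i).
Sum = 306.03125.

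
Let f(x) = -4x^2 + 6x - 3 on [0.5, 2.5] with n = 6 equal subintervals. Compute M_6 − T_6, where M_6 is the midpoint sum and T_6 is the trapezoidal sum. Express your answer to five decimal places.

M_6 ≈ -8.5925926.
T_6 ≈ -8.8148148.
M_6 − T_6 ≈ 0.22222.

0.22222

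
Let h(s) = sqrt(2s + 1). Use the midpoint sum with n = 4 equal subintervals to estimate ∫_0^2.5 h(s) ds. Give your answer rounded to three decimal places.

4.575

Δs = (2.5 − 0)/4 = 0.625.
Midpoints: 0.3125, 0.9375, 1.5625, 2.1875.
h(0.3125) ≈ 1.275, h(0.9375) ≈ 1.696, h(1.5625) ≈ 2.031, h(2.1875) ≈ 2.318.
Sum = Δs · [h(0.3125) + h(0.9375) + h(1.5625) + h(2.1875)].
Sum ≈ 4.575.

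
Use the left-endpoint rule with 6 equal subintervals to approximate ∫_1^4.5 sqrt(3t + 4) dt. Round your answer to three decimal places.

11.698

Δt = (4.5 − 1)/6 = 7/12.
Left endpoints: 1, 19/12, 13/6, 2.75, 10/3, 47/12.
f(1) ≈ 2.646, f(19/12) ≈ 2.958, f(13/6) ≈ 3.240, f(2.75) ≈ 3.500, f(10/3) ≈ 3.742, f(47/12) ≈ 3.969.
Sum = Δt · [f(1) + f(19/12) + f(13/6) + ...].
Sum ≈ 11.698.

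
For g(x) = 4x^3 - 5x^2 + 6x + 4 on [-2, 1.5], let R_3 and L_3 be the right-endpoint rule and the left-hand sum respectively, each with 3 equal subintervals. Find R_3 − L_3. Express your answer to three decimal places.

87.792

R_3 ≈ 16.39815.
L_3 ≈ -71.39352.
R_3 − L_3 ≈ 87.792.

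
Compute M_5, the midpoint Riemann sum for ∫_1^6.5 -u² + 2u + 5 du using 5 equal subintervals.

-21.90375

Δu = (6.5 − 1)/5 = 1.1.
Midpoints: 1.55, 2.65, 3.75, 4.85, 5.95.
f(1.55) = 5.6975, f(2.65) = 3.2775, f(3.75) = -1.5625, f(4.85) = -8.8225, f(5.95) = -18.5025.
Sum = Δu · [f(1.55) + f(2.65) + f(3.75) + f(4.85) + f(5.95)].
Sum = -21.90375.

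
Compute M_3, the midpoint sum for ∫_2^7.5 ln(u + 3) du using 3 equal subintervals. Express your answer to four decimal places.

11.1567

Δu = (7.5 − 2)/3 = 11/6.
Midpoints: 35/12, 4.75, 79/12.
f(35/12) ≈ 1.7778, f(4.75) ≈ 2.0477, f(79/12) ≈ 2.2600.
Sum = Δu · [f(35/12) + f(4.75) + f(79/12)].
Sum ≈ 11.1567.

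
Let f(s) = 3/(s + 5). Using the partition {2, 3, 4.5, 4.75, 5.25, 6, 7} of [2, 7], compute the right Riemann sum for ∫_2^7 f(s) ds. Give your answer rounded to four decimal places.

Subinterval widths: 1, 1.5, 0.25, 0.5, 0.75, 1.
Right endpoints: 3, 4.5, 4.75, 5.25, 6, 7.
f(3) = 0.375, f(4.5) = 6/19, f(4.75) = 4/13, f(5.25) = 12/41, f(6) = 3/11, f(7) = 0.25.
Sum = Σ Δs_i · f(s_i).
Sum ≈ 1.5265.

1.5265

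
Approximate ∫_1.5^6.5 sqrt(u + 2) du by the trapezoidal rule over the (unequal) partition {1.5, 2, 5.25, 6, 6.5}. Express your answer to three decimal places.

Subinterval widths: 0.5, 3.25, 0.75, 0.5.
f(1.5) ≈ 1.871, f(2) ≈ 2.000, f(5.25) ≈ 2.693, f(6) ≈ 2.828, f(6.5) ≈ 2.915.
On each subinterval the trapezoid contributes (Δu_i/2)·[f(u_{i-1}) + f(u_i)].
Sum ≈ 12.100.

12.100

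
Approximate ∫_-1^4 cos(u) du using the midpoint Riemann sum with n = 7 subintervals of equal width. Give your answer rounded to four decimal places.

Δu = (4 − (-1))/7 = 5/7.
Midpoints: -9/14, 1/14, 11/14, 1.5, 31/14, 41/14, 51/14.
f(-9/14) ≈ 0.8004, f(1/14) ≈ 0.9975, f(11/14) ≈ 0.7069, f(1.5) ≈ 0.0707, f(31/14) ≈ -0.6000, f(41/14) ≈ -0.9774, f(51/14) ≈ -0.8770.
Sum = Δu · [f(-9/14) + f(1/14) + f(11/14) + ...].
Sum ≈ 0.0865.

0.0865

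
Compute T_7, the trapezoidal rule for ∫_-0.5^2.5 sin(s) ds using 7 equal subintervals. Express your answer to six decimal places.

Δs = (2.5 − (-0.5))/7 = 3/7.
f(-0.5) ≈ -0.479426, f(-1/14) ≈ -0.071368, f(5/14) ≈ 0.349599, f(11/14) ≈ 0.707330, f(17/14) ≈ 0.937120, f(23/14) ≈ 0.997405, f(29/14) ≈ 0.877279, f(2.5) ≈ 0.598472.
T_7 = (Δs/2)·[f(s_0) + 2f(s_1) + ... + 2f(s_{6}) + f(s_7)].
Sum ≈ 1.652952.

1.652952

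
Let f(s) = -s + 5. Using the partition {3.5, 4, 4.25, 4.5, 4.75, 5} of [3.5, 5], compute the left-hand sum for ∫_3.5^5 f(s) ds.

1.375

Subinterval widths: 0.5, 0.25, 0.25, 0.25, 0.25.
Left endpoints: 3.5, 4, 4.25, 4.5, 4.75.
f(3.5) = 1.5, f(4) = 1, f(4.25) = 0.75, f(4.5) = 0.5, f(4.75) = 0.25.
Sum = Σ Δs_i · f(s_i).
Sum = 1.375.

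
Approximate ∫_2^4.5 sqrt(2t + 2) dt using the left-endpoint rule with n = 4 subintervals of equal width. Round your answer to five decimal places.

6.98753

Δt = (4.5 − 2)/4 = 0.625.
Left endpoints: 2, 2.625, 3.25, 3.875.
f(2) ≈ 2.44949, f(2.625) ≈ 2.69258, f(3.25) ≈ 2.91548, f(3.875) ≈ 3.12250.
Sum = Δt · [f(2) + f(2.625) + f(3.25) + f(3.875)].
Sum ≈ 6.98753.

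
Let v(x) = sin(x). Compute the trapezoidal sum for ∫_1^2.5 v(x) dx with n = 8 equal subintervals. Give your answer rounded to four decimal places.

Δx = (2.5 − 1)/8 = 0.1875.
v(1) ≈ 0.8415, v(1.1875) ≈ 0.9274, v(1.375) ≈ 0.9809, v(1.5625) ≈ 1.0000, v(1.75) ≈ 0.9840, v(1.9375) ≈ 0.9335, v(2.125) ≈ 0.8503, v(2.3125) ≈ 0.7373, v(2.5) ≈ 0.5985.
T_8 = (Δx/2)·[v(x_0) + 2v(x_1) + ... + 2v(x_{7}) + v(x_8)].
Sum ≈ 1.3375.

1.3375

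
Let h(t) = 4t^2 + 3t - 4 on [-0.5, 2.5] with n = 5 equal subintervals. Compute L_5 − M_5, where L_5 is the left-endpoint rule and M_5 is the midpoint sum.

L_5 = 8.82.
M_5 = 17.64.
L_5 − M_5 = -8.82.

-8.82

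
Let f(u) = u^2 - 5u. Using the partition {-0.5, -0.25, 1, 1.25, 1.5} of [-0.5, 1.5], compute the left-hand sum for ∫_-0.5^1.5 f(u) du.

0.15625

Subinterval widths: 0.25, 1.25, 0.25, 0.25.
Left endpoints: -0.5, -0.25, 1, 1.25.
f(-0.5) = 2.75, f(-0.25) = 1.3125, f(1) = -4, f(1.25) = -4.6875.
Sum = Σ Δu_i · f(u_i).
Sum = 0.15625.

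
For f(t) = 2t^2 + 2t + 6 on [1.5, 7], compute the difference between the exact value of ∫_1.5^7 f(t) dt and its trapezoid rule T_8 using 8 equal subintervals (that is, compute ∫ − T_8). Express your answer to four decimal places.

-0.8665

Exact integral: ∫_1.5^7 f(t) dt ≈ 306.166667.
T_8 ≈ 307.033203.
Error ≈ 306.166667 − 307.033203 ≈ -0.8665.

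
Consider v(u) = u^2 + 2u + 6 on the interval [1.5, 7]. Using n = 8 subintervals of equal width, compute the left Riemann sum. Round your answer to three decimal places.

Δu = (7 − 1.5)/8 = 0.6875.
Left endpoints: 1.5, 2.1875, 2.875, 3.5625, 4.25, 4.9375, 5.625, 6.3125.
v(1.5) = 11.25, v(2.1875) = 15.16015625, v(2.875) = 20.015625, v(3.5625) = 25.81640625, v(4.25) = 32.5625, v(4.9375) = 40.25390625, v(5.625) = 48.890625, v(6.3125) = 58.47265625.
Sum = Δu · [v(1.5) + v(2.1875) + v(2.875) + ...].
Sum ≈ 173.540.

173.540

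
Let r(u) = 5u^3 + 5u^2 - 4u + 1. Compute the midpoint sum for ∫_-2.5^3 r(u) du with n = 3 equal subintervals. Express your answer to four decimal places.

Δu = (3 − (-2.5))/3 = 11/6.
Midpoints: -19/12, 0.25, 25/12.
r(-19/12) = 37/1728, r(0.25) = 0.390625, r(25/12) = 102953/1728.
Sum = Δu · [r(-19/12) + r(0.25) + r(25/12)].
Sum ≈ 109.9841.

109.9841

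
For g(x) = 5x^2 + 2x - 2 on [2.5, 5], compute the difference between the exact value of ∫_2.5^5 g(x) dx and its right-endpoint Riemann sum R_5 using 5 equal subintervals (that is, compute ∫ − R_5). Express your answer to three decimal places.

-25.208

Exact integral: ∫_2.5^5 g(x) dx ≈ 196.04167.
R_5 = 221.25.
Error ≈ 196.04167 − 221.25 ≈ -25.208.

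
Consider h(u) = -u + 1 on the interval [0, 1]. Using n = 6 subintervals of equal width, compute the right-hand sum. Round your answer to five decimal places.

0.41667

Δu = (1 − 0)/6 = 1/6.
Right endpoints: 1/6, 1/3, 0.5, 2/3, 5/6, 1.
h(1/6) = 5/6, h(1/3) = 2/3, h(0.5) = 0.5, h(2/3) = 1/3, h(5/6) = 1/6, h(1) = 0.
Sum = Δu · [h(1/6) + h(1/3) + h(0.5) + ...].
Sum ≈ 0.41667.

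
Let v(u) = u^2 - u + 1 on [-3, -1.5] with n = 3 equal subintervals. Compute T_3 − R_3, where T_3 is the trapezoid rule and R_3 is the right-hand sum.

T_3 = 12.8125.
R_3 = 10.75.
T_3 − R_3 = 2.0625.

2.0625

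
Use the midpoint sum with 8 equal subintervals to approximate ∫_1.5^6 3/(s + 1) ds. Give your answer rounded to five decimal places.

3.08339

Δs = (6 − 1.5)/8 = 0.5625.
Midpoints: 1.78125, 2.34375, 2.90625, 3.46875, 4.03125, 4.59375, 5.15625, 5.71875.
f(1.78125) = 96/89, f(2.34375) = 96/107, f(2.90625) = 0.768, f(3.46875) = 96/143, f(4.03125) = 96/161, f(4.59375) = 96/179, f(5.15625) = 96/197, f(5.71875) = 96/215.
Sum = Δs · [f(1.78125) + f(2.34375) + f(2.90625) + ...].
Sum ≈ 3.08339.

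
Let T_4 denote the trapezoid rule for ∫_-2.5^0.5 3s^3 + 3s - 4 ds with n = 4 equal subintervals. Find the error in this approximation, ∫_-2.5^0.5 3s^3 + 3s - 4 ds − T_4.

Exact integral: ∫_-2.5^0.5 f(s) ds = -50.25.
T_4 = -52.78125.
Error = -50.25 − (-52.78125) = 2.53125.

2.53125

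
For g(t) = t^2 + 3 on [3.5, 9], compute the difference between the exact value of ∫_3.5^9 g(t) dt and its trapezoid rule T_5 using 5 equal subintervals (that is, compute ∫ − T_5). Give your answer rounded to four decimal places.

-1.1092

Exact integral: ∫_3.5^9 g(t) dt ≈ 245.208333.
T_5 = 246.3175.
Error ≈ 245.208333 − 246.3175 ≈ -1.1092.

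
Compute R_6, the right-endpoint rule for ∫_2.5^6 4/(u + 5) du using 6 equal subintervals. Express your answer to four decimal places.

1.4836

Δu = (6 − 2.5)/6 = 7/12.
Right endpoints: 37/12, 11/3, 4.25, 29/6, 65/12, 6.
f(37/12) = 48/97, f(11/3) = 6/13, f(4.25) = 16/37, f(29/6) = 24/59, f(65/12) = 0.384, f(6) = 4/11.
Sum = Δu · [f(37/12) + f(11/3) + f(4.25) + ...].
Sum ≈ 1.4836.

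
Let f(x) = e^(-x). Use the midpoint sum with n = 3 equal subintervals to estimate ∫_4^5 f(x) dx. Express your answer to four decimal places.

0.0115

Δx = (5 − 4)/3 = 1/3.
Midpoints: 25/6, 4.5, 29/6.
f(25/6) ≈ 0.0155, f(4.5) ≈ 0.0111, f(29/6) ≈ 0.0080.
Sum = Δx · [f(25/6) + f(4.5) + f(29/6)].
Sum ≈ 0.0115.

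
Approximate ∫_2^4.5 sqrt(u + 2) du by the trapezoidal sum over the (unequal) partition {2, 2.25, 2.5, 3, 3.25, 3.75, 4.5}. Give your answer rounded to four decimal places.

5.7134

Subinterval widths: 0.25, 0.25, 0.5, 0.25, 0.5, 0.75.
f(2) ≈ 2.0000, f(2.25) ≈ 2.0616, f(2.5) ≈ 2.1213, f(3) ≈ 2.2361, f(3.25) ≈ 2.2913, f(3.75) ≈ 2.3979, f(4.5) ≈ 2.5495.
On each subinterval the trapezoid contributes (Δu_i/2)·[f(u_{i-1}) + f(u_i)].
Sum ≈ 5.7134.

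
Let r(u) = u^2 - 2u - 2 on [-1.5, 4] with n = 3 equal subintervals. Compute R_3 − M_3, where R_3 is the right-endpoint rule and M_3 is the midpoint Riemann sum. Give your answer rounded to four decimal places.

7.1424

R_3 ≈ 3.310185.
M_3 ≈ -3.832176.
R_3 − M_3 ≈ 7.1424.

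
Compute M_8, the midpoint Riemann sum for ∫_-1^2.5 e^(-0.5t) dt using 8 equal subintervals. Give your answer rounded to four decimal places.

Δt = (2.5 − (-1))/8 = 0.4375.
Midpoints: -0.78125, -0.34375, 0.09375, 0.53125, 0.96875, 1.40625, 1.84375, 2.28125.
f(-0.78125) ≈ 1.4779, f(-0.34375) ≈ 1.1875, f(0.09375) ≈ 0.9542, f(0.53125) ≈ 0.7667, f(0.96875) ≈ 0.6161, f(1.40625) ≈ 0.4950, f(1.84375) ≈ 0.3978, f(2.28125) ≈ 0.3196.
Sum = Δt · [f(-0.78125) + f(-0.34375) + f(0.09375) + ...].
Sum ≈ 2.7190.

2.7190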